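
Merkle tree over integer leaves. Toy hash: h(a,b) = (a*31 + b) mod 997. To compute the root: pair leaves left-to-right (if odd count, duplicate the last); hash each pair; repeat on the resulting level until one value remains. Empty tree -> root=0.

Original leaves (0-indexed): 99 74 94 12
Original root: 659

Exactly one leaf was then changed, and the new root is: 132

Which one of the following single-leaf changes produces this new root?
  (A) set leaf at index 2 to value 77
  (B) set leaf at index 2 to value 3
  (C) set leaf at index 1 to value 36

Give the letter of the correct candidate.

Original leaves: [99, 74, 94, 12]
Target new root: 132
Try each candidate change and compute the resulting root:
Candidate A: set leaf[2] = 77 -> leaves = [99, 74, 77, 12]
  L0: [99, 74, 77, 12]
  L1: h(99,74)=(99*31+74)%997=152 h(77,12)=(77*31+12)%997=405 -> [152, 405]
  L2: h(152,405)=(152*31+405)%997=132 -> [132]
  root = 132 == target 132  ** MATCH **
Candidate B: set leaf[2] = 3 -> leaves = [99, 74, 3, 12]
  L0: [99, 74, 3, 12]
  L1: h(99,74)=(99*31+74)%997=152 h(3,12)=(3*31+12)%997=105 -> [152, 105]
  L2: h(152,105)=(152*31+105)%997=829 -> [829]
  root = 829 != target 132
Candidate C: set leaf[1] = 36 -> leaves = [99, 36, 94, 12]
  L0: [99, 36, 94, 12]
  L1: h(99,36)=(99*31+36)%997=114 h(94,12)=(94*31+12)%997=932 -> [114, 932]
  L2: h(114,932)=(114*31+932)%997=478 -> [478]
  root = 478 != target 132
Candidate A produces the target root.

Answer: A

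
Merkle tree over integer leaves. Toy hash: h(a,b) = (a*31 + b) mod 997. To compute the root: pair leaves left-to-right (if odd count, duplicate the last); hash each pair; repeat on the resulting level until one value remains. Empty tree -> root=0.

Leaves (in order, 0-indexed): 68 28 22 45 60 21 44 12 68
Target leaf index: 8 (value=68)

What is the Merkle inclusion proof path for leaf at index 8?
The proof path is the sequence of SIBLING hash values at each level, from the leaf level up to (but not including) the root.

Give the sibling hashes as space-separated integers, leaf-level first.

L0 (leaves): [68, 28, 22, 45, 60, 21, 44, 12, 68], target index=8
L1: h(68,28)=(68*31+28)%997=142 [pair 0] h(22,45)=(22*31+45)%997=727 [pair 1] h(60,21)=(60*31+21)%997=884 [pair 2] h(44,12)=(44*31+12)%997=379 [pair 3] h(68,68)=(68*31+68)%997=182 [pair 4] -> [142, 727, 884, 379, 182]
  Sibling for proof at L0: 68
L2: h(142,727)=(142*31+727)%997=144 [pair 0] h(884,379)=(884*31+379)%997=864 [pair 1] h(182,182)=(182*31+182)%997=839 [pair 2] -> [144, 864, 839]
  Sibling for proof at L1: 182
L3: h(144,864)=(144*31+864)%997=343 [pair 0] h(839,839)=(839*31+839)%997=926 [pair 1] -> [343, 926]
  Sibling for proof at L2: 839
L4: h(343,926)=(343*31+926)%997=592 [pair 0] -> [592]
  Sibling for proof at L3: 343
Root: 592
Proof path (sibling hashes from leaf to root): [68, 182, 839, 343]

Answer: 68 182 839 343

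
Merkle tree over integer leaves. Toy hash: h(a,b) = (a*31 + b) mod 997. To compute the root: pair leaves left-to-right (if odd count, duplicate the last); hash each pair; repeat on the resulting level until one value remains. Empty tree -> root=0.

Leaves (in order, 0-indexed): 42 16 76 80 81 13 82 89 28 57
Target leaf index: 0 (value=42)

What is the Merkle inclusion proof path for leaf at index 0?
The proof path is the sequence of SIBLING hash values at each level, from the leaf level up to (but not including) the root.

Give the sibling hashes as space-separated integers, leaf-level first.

Answer: 16 442 118 50

Derivation:
L0 (leaves): [42, 16, 76, 80, 81, 13, 82, 89, 28, 57], target index=0
L1: h(42,16)=(42*31+16)%997=321 [pair 0] h(76,80)=(76*31+80)%997=442 [pair 1] h(81,13)=(81*31+13)%997=530 [pair 2] h(82,89)=(82*31+89)%997=637 [pair 3] h(28,57)=(28*31+57)%997=925 [pair 4] -> [321, 442, 530, 637, 925]
  Sibling for proof at L0: 16
L2: h(321,442)=(321*31+442)%997=423 [pair 0] h(530,637)=(530*31+637)%997=118 [pair 1] h(925,925)=(925*31+925)%997=687 [pair 2] -> [423, 118, 687]
  Sibling for proof at L1: 442
L3: h(423,118)=(423*31+118)%997=270 [pair 0] h(687,687)=(687*31+687)%997=50 [pair 1] -> [270, 50]
  Sibling for proof at L2: 118
L4: h(270,50)=(270*31+50)%997=444 [pair 0] -> [444]
  Sibling for proof at L3: 50
Root: 444
Proof path (sibling hashes from leaf to root): [16, 442, 118, 50]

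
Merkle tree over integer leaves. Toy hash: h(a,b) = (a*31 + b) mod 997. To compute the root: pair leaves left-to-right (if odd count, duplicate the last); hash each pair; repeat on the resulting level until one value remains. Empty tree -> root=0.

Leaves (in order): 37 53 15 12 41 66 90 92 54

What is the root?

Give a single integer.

L0: [37, 53, 15, 12, 41, 66, 90, 92, 54]
L1: h(37,53)=(37*31+53)%997=203 h(15,12)=(15*31+12)%997=477 h(41,66)=(41*31+66)%997=340 h(90,92)=(90*31+92)%997=888 h(54,54)=(54*31+54)%997=731 -> [203, 477, 340, 888, 731]
L2: h(203,477)=(203*31+477)%997=788 h(340,888)=(340*31+888)%997=461 h(731,731)=(731*31+731)%997=461 -> [788, 461, 461]
L3: h(788,461)=(788*31+461)%997=961 h(461,461)=(461*31+461)%997=794 -> [961, 794]
L4: h(961,794)=(961*31+794)%997=675 -> [675]

Answer: 675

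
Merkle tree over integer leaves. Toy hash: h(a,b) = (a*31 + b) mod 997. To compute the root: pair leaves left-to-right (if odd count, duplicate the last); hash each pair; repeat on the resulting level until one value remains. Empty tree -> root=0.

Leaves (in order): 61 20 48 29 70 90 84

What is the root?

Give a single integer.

Answer: 132

Derivation:
L0: [61, 20, 48, 29, 70, 90, 84]
L1: h(61,20)=(61*31+20)%997=914 h(48,29)=(48*31+29)%997=520 h(70,90)=(70*31+90)%997=266 h(84,84)=(84*31+84)%997=694 -> [914, 520, 266, 694]
L2: h(914,520)=(914*31+520)%997=938 h(266,694)=(266*31+694)%997=964 -> [938, 964]
L3: h(938,964)=(938*31+964)%997=132 -> [132]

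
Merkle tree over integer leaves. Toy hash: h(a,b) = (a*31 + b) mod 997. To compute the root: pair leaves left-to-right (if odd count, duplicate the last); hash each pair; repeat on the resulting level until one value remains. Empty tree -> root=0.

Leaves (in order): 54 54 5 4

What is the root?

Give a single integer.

Answer: 886

Derivation:
L0: [54, 54, 5, 4]
L1: h(54,54)=(54*31+54)%997=731 h(5,4)=(5*31+4)%997=159 -> [731, 159]
L2: h(731,159)=(731*31+159)%997=886 -> [886]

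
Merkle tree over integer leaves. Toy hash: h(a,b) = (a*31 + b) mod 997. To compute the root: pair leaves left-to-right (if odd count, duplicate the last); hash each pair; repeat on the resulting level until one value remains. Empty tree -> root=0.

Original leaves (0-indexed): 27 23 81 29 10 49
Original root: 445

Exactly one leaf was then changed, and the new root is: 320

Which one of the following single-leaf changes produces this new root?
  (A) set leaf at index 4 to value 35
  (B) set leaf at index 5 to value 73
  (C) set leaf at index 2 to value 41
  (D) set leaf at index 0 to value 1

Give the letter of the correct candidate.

Answer: A

Derivation:
Original leaves: [27, 23, 81, 29, 10, 49]
Target new root: 320
Try each candidate change and compute the resulting root:
Candidate A: set leaf[4] = 35 -> leaves = [27, 23, 81, 29, 35, 49]
  L0: [27, 23, 81, 29, 35, 49]
  L1: h(27,23)=(27*31+23)%997=860 h(81,29)=(81*31+29)%997=546 h(35,49)=(35*31+49)%997=137 -> [860, 546, 137]
  L2: h(860,546)=(860*31+546)%997=287 h(137,137)=(137*31+137)%997=396 -> [287, 396]
  L3: h(287,396)=(287*31+396)%997=320 -> [320]
  root = 320 == target 320  ** MATCH **
Candidate B: set leaf[5] = 73 -> leaves = [27, 23, 81, 29, 10, 73]
  L0: [27, 23, 81, 29, 10, 73]
  L1: h(27,23)=(27*31+23)%997=860 h(81,29)=(81*31+29)%997=546 h(10,73)=(10*31+73)%997=383 -> [860, 546, 383]
  L2: h(860,546)=(860*31+546)%997=287 h(383,383)=(383*31+383)%997=292 -> [287, 292]
  L3: h(287,292)=(287*31+292)%997=216 -> [216]
  root = 216 != target 320
Candidate C: set leaf[2] = 41 -> leaves = [27, 23, 41, 29, 10, 49]
  L0: [27, 23, 41, 29, 10, 49]
  L1: h(27,23)=(27*31+23)%997=860 h(41,29)=(41*31+29)%997=303 h(10,49)=(10*31+49)%997=359 -> [860, 303, 359]
  L2: h(860,303)=(860*31+303)%997=44 h(359,359)=(359*31+359)%997=521 -> [44, 521]
  L3: h(44,521)=(44*31+521)%997=888 -> [888]
  root = 888 != target 320
Candidate D: set leaf[0] = 1 -> leaves = [1, 23, 81, 29, 10, 49]
  L0: [1, 23, 81, 29, 10, 49]
  L1: h(1,23)=(1*31+23)%997=54 h(81,29)=(81*31+29)%997=546 h(10,49)=(10*31+49)%997=359 -> [54, 546, 359]
  L2: h(54,546)=(54*31+546)%997=226 h(359,359)=(359*31+359)%997=521 -> [226, 521]
  L3: h(226,521)=(226*31+521)%997=548 -> [548]
  root = 548 != target 320
Candidate A produces the target root.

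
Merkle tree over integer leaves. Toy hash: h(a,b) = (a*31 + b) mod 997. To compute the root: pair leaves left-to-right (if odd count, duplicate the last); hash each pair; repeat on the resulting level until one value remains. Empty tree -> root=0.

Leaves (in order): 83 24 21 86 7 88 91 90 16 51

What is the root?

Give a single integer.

Answer: 726

Derivation:
L0: [83, 24, 21, 86, 7, 88, 91, 90, 16, 51]
L1: h(83,24)=(83*31+24)%997=603 h(21,86)=(21*31+86)%997=737 h(7,88)=(7*31+88)%997=305 h(91,90)=(91*31+90)%997=917 h(16,51)=(16*31+51)%997=547 -> [603, 737, 305, 917, 547]
L2: h(603,737)=(603*31+737)%997=487 h(305,917)=(305*31+917)%997=402 h(547,547)=(547*31+547)%997=555 -> [487, 402, 555]
L3: h(487,402)=(487*31+402)%997=544 h(555,555)=(555*31+555)%997=811 -> [544, 811]
L4: h(544,811)=(544*31+811)%997=726 -> [726]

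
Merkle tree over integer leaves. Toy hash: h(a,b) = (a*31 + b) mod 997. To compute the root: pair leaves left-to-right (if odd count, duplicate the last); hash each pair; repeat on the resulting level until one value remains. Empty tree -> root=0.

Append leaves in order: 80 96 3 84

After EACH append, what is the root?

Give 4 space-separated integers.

Answer: 80 582 192 273

Derivation:
After append 80 (leaves=[80]):
  L0: [80]
  root=80
After append 96 (leaves=[80, 96]):
  L0: [80, 96]
  L1: h(80,96)=(80*31+96)%997=582 -> [582]
  root=582
After append 3 (leaves=[80, 96, 3]):
  L0: [80, 96, 3]
  L1: h(80,96)=(80*31+96)%997=582 h(3,3)=(3*31+3)%997=96 -> [582, 96]
  L2: h(582,96)=(582*31+96)%997=192 -> [192]
  root=192
After append 84 (leaves=[80, 96, 3, 84]):
  L0: [80, 96, 3, 84]
  L1: h(80,96)=(80*31+96)%997=582 h(3,84)=(3*31+84)%997=177 -> [582, 177]
  L2: h(582,177)=(582*31+177)%997=273 -> [273]
  root=273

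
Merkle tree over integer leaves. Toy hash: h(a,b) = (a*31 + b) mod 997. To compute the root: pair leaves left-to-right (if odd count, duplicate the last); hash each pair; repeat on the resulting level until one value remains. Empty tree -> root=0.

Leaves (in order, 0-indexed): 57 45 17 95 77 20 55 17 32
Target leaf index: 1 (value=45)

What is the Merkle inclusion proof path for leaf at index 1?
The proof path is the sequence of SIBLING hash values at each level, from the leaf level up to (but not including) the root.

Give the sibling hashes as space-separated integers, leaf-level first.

Answer: 57 622 567 729

Derivation:
L0 (leaves): [57, 45, 17, 95, 77, 20, 55, 17, 32], target index=1
L1: h(57,45)=(57*31+45)%997=815 [pair 0] h(17,95)=(17*31+95)%997=622 [pair 1] h(77,20)=(77*31+20)%997=413 [pair 2] h(55,17)=(55*31+17)%997=725 [pair 3] h(32,32)=(32*31+32)%997=27 [pair 4] -> [815, 622, 413, 725, 27]
  Sibling for proof at L0: 57
L2: h(815,622)=(815*31+622)%997=962 [pair 0] h(413,725)=(413*31+725)%997=567 [pair 1] h(27,27)=(27*31+27)%997=864 [pair 2] -> [962, 567, 864]
  Sibling for proof at L1: 622
L3: h(962,567)=(962*31+567)%997=479 [pair 0] h(864,864)=(864*31+864)%997=729 [pair 1] -> [479, 729]
  Sibling for proof at L2: 567
L4: h(479,729)=(479*31+729)%997=623 [pair 0] -> [623]
  Sibling for proof at L3: 729
Root: 623
Proof path (sibling hashes from leaf to root): [57, 622, 567, 729]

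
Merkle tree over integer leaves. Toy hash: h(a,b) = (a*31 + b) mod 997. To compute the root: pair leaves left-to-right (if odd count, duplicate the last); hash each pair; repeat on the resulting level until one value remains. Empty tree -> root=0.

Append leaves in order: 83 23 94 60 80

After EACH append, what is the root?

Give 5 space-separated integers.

Answer: 83 602 733 699 898

Derivation:
After append 83 (leaves=[83]):
  L0: [83]
  root=83
After append 23 (leaves=[83, 23]):
  L0: [83, 23]
  L1: h(83,23)=(83*31+23)%997=602 -> [602]
  root=602
After append 94 (leaves=[83, 23, 94]):
  L0: [83, 23, 94]
  L1: h(83,23)=(83*31+23)%997=602 h(94,94)=(94*31+94)%997=17 -> [602, 17]
  L2: h(602,17)=(602*31+17)%997=733 -> [733]
  root=733
After append 60 (leaves=[83, 23, 94, 60]):
  L0: [83, 23, 94, 60]
  L1: h(83,23)=(83*31+23)%997=602 h(94,60)=(94*31+60)%997=980 -> [602, 980]
  L2: h(602,980)=(602*31+980)%997=699 -> [699]
  root=699
After append 80 (leaves=[83, 23, 94, 60, 80]):
  L0: [83, 23, 94, 60, 80]
  L1: h(83,23)=(83*31+23)%997=602 h(94,60)=(94*31+60)%997=980 h(80,80)=(80*31+80)%997=566 -> [602, 980, 566]
  L2: h(602,980)=(602*31+980)%997=699 h(566,566)=(566*31+566)%997=166 -> [699, 166]
  L3: h(699,166)=(699*31+166)%997=898 -> [898]
  root=898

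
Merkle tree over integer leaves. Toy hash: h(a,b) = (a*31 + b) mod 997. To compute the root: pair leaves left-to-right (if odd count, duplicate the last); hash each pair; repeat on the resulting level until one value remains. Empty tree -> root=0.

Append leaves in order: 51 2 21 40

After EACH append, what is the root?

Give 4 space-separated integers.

After append 51 (leaves=[51]):
  L0: [51]
  root=51
After append 2 (leaves=[51, 2]):
  L0: [51, 2]
  L1: h(51,2)=(51*31+2)%997=586 -> [586]
  root=586
After append 21 (leaves=[51, 2, 21]):
  L0: [51, 2, 21]
  L1: h(51,2)=(51*31+2)%997=586 h(21,21)=(21*31+21)%997=672 -> [586, 672]
  L2: h(586,672)=(586*31+672)%997=892 -> [892]
  root=892
After append 40 (leaves=[51, 2, 21, 40]):
  L0: [51, 2, 21, 40]
  L1: h(51,2)=(51*31+2)%997=586 h(21,40)=(21*31+40)%997=691 -> [586, 691]
  L2: h(586,691)=(586*31+691)%997=911 -> [911]
  root=911

Answer: 51 586 892 911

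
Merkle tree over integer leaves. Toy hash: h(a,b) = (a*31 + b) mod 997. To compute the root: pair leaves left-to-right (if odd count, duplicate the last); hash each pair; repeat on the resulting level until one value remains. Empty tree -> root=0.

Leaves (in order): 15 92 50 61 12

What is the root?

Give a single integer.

Answer: 303

Derivation:
L0: [15, 92, 50, 61, 12]
L1: h(15,92)=(15*31+92)%997=557 h(50,61)=(50*31+61)%997=614 h(12,12)=(12*31+12)%997=384 -> [557, 614, 384]
L2: h(557,614)=(557*31+614)%997=932 h(384,384)=(384*31+384)%997=324 -> [932, 324]
L3: h(932,324)=(932*31+324)%997=303 -> [303]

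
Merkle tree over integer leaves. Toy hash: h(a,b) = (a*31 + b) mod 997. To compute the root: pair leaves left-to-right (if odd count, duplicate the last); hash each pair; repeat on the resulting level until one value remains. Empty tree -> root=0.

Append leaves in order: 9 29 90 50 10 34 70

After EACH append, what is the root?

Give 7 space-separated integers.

After append 9 (leaves=[9]):
  L0: [9]
  root=9
After append 29 (leaves=[9, 29]):
  L0: [9, 29]
  L1: h(9,29)=(9*31+29)%997=308 -> [308]
  root=308
After append 90 (leaves=[9, 29, 90]):
  L0: [9, 29, 90]
  L1: h(9,29)=(9*31+29)%997=308 h(90,90)=(90*31+90)%997=886 -> [308, 886]
  L2: h(308,886)=(308*31+886)%997=464 -> [464]
  root=464
After append 50 (leaves=[9, 29, 90, 50]):
  L0: [9, 29, 90, 50]
  L1: h(9,29)=(9*31+29)%997=308 h(90,50)=(90*31+50)%997=846 -> [308, 846]
  L2: h(308,846)=(308*31+846)%997=424 -> [424]
  root=424
After append 10 (leaves=[9, 29, 90, 50, 10]):
  L0: [9, 29, 90, 50, 10]
  L1: h(9,29)=(9*31+29)%997=308 h(90,50)=(90*31+50)%997=846 h(10,10)=(10*31+10)%997=320 -> [308, 846, 320]
  L2: h(308,846)=(308*31+846)%997=424 h(320,320)=(320*31+320)%997=270 -> [424, 270]
  L3: h(424,270)=(424*31+270)%997=453 -> [453]
  root=453
After append 34 (leaves=[9, 29, 90, 50, 10, 34]):
  L0: [9, 29, 90, 50, 10, 34]
  L1: h(9,29)=(9*31+29)%997=308 h(90,50)=(90*31+50)%997=846 h(10,34)=(10*31+34)%997=344 -> [308, 846, 344]
  L2: h(308,846)=(308*31+846)%997=424 h(344,344)=(344*31+344)%997=41 -> [424, 41]
  L3: h(424,41)=(424*31+41)%997=224 -> [224]
  root=224
After append 70 (leaves=[9, 29, 90, 50, 10, 34, 70]):
  L0: [9, 29, 90, 50, 10, 34, 70]
  L1: h(9,29)=(9*31+29)%997=308 h(90,50)=(90*31+50)%997=846 h(10,34)=(10*31+34)%997=344 h(70,70)=(70*31+70)%997=246 -> [308, 846, 344, 246]
  L2: h(308,846)=(308*31+846)%997=424 h(344,246)=(344*31+246)%997=940 -> [424, 940]
  L3: h(424,940)=(424*31+940)%997=126 -> [126]
  root=126

Answer: 9 308 464 424 453 224 126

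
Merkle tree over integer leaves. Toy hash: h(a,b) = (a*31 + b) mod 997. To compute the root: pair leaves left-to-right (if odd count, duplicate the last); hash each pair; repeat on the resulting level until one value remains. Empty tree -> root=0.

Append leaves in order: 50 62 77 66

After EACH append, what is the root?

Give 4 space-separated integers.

After append 50 (leaves=[50]):
  L0: [50]
  root=50
After append 62 (leaves=[50, 62]):
  L0: [50, 62]
  L1: h(50,62)=(50*31+62)%997=615 -> [615]
  root=615
After append 77 (leaves=[50, 62, 77]):
  L0: [50, 62, 77]
  L1: h(50,62)=(50*31+62)%997=615 h(77,77)=(77*31+77)%997=470 -> [615, 470]
  L2: h(615,470)=(615*31+470)%997=592 -> [592]
  root=592
After append 66 (leaves=[50, 62, 77, 66]):
  L0: [50, 62, 77, 66]
  L1: h(50,62)=(50*31+62)%997=615 h(77,66)=(77*31+66)%997=459 -> [615, 459]
  L2: h(615,459)=(615*31+459)%997=581 -> [581]
  root=581

Answer: 50 615 592 581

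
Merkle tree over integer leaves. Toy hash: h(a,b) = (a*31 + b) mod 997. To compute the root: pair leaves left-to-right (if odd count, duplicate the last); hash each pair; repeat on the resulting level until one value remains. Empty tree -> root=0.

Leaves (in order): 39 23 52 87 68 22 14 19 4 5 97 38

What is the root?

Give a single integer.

Answer: 861

Derivation:
L0: [39, 23, 52, 87, 68, 22, 14, 19, 4, 5, 97, 38]
L1: h(39,23)=(39*31+23)%997=235 h(52,87)=(52*31+87)%997=702 h(68,22)=(68*31+22)%997=136 h(14,19)=(14*31+19)%997=453 h(4,5)=(4*31+5)%997=129 h(97,38)=(97*31+38)%997=54 -> [235, 702, 136, 453, 129, 54]
L2: h(235,702)=(235*31+702)%997=11 h(136,453)=(136*31+453)%997=681 h(129,54)=(129*31+54)%997=65 -> [11, 681, 65]
L3: h(11,681)=(11*31+681)%997=25 h(65,65)=(65*31+65)%997=86 -> [25, 86]
L4: h(25,86)=(25*31+86)%997=861 -> [861]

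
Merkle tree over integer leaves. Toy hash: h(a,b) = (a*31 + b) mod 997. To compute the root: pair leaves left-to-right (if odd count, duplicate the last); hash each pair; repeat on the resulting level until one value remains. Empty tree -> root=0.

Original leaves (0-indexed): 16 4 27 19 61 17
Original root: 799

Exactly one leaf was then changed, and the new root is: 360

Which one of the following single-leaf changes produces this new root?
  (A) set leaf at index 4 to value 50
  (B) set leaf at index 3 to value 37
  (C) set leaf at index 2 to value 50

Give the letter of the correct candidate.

Original leaves: [16, 4, 27, 19, 61, 17]
Target new root: 360
Try each candidate change and compute the resulting root:
Candidate A: set leaf[4] = 50 -> leaves = [16, 4, 27, 19, 50, 17]
  L0: [16, 4, 27, 19, 50, 17]
  L1: h(16,4)=(16*31+4)%997=500 h(27,19)=(27*31+19)%997=856 h(50,17)=(50*31+17)%997=570 -> [500, 856, 570]
  L2: h(500,856)=(500*31+856)%997=404 h(570,570)=(570*31+570)%997=294 -> [404, 294]
  L3: h(404,294)=(404*31+294)%997=854 -> [854]
  root = 854 != target 360
Candidate B: set leaf[3] = 37 -> leaves = [16, 4, 27, 37, 61, 17]
  L0: [16, 4, 27, 37, 61, 17]
  L1: h(16,4)=(16*31+4)%997=500 h(27,37)=(27*31+37)%997=874 h(61,17)=(61*31+17)%997=911 -> [500, 874, 911]
  L2: h(500,874)=(500*31+874)%997=422 h(911,911)=(911*31+911)%997=239 -> [422, 239]
  L3: h(422,239)=(422*31+239)%997=360 -> [360]
  root = 360 == target 360  ** MATCH **
Candidate C: set leaf[2] = 50 -> leaves = [16, 4, 50, 19, 61, 17]
  L0: [16, 4, 50, 19, 61, 17]
  L1: h(16,4)=(16*31+4)%997=500 h(50,19)=(50*31+19)%997=572 h(61,17)=(61*31+17)%997=911 -> [500, 572, 911]
  L2: h(500,572)=(500*31+572)%997=120 h(911,911)=(911*31+911)%997=239 -> [120, 239]
  L3: h(120,239)=(120*31+239)%997=968 -> [968]
  root = 968 != target 360
Candidate B produces the target root.

Answer: B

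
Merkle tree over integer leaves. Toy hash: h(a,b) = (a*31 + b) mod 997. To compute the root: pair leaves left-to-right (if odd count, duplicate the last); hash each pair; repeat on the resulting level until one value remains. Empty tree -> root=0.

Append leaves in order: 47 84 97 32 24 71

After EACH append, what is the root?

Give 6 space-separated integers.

Answer: 47 544 28 960 498 8

Derivation:
After append 47 (leaves=[47]):
  L0: [47]
  root=47
After append 84 (leaves=[47, 84]):
  L0: [47, 84]
  L1: h(47,84)=(47*31+84)%997=544 -> [544]
  root=544
After append 97 (leaves=[47, 84, 97]):
  L0: [47, 84, 97]
  L1: h(47,84)=(47*31+84)%997=544 h(97,97)=(97*31+97)%997=113 -> [544, 113]
  L2: h(544,113)=(544*31+113)%997=28 -> [28]
  root=28
After append 32 (leaves=[47, 84, 97, 32]):
  L0: [47, 84, 97, 32]
  L1: h(47,84)=(47*31+84)%997=544 h(97,32)=(97*31+32)%997=48 -> [544, 48]
  L2: h(544,48)=(544*31+48)%997=960 -> [960]
  root=960
After append 24 (leaves=[47, 84, 97, 32, 24]):
  L0: [47, 84, 97, 32, 24]
  L1: h(47,84)=(47*31+84)%997=544 h(97,32)=(97*31+32)%997=48 h(24,24)=(24*31+24)%997=768 -> [544, 48, 768]
  L2: h(544,48)=(544*31+48)%997=960 h(768,768)=(768*31+768)%997=648 -> [960, 648]
  L3: h(960,648)=(960*31+648)%997=498 -> [498]
  root=498
After append 71 (leaves=[47, 84, 97, 32, 24, 71]):
  L0: [47, 84, 97, 32, 24, 71]
  L1: h(47,84)=(47*31+84)%997=544 h(97,32)=(97*31+32)%997=48 h(24,71)=(24*31+71)%997=815 -> [544, 48, 815]
  L2: h(544,48)=(544*31+48)%997=960 h(815,815)=(815*31+815)%997=158 -> [960, 158]
  L3: h(960,158)=(960*31+158)%997=8 -> [8]
  root=8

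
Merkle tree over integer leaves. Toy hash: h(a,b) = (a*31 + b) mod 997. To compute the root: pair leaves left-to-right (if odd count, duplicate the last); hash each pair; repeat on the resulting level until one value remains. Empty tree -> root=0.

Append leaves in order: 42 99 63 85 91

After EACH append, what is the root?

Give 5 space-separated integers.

Answer: 42 404 582 604 244

Derivation:
After append 42 (leaves=[42]):
  L0: [42]
  root=42
After append 99 (leaves=[42, 99]):
  L0: [42, 99]
  L1: h(42,99)=(42*31+99)%997=404 -> [404]
  root=404
After append 63 (leaves=[42, 99, 63]):
  L0: [42, 99, 63]
  L1: h(42,99)=(42*31+99)%997=404 h(63,63)=(63*31+63)%997=22 -> [404, 22]
  L2: h(404,22)=(404*31+22)%997=582 -> [582]
  root=582
After append 85 (leaves=[42, 99, 63, 85]):
  L0: [42, 99, 63, 85]
  L1: h(42,99)=(42*31+99)%997=404 h(63,85)=(63*31+85)%997=44 -> [404, 44]
  L2: h(404,44)=(404*31+44)%997=604 -> [604]
  root=604
After append 91 (leaves=[42, 99, 63, 85, 91]):
  L0: [42, 99, 63, 85, 91]
  L1: h(42,99)=(42*31+99)%997=404 h(63,85)=(63*31+85)%997=44 h(91,91)=(91*31+91)%997=918 -> [404, 44, 918]
  L2: h(404,44)=(404*31+44)%997=604 h(918,918)=(918*31+918)%997=463 -> [604, 463]
  L3: h(604,463)=(604*31+463)%997=244 -> [244]
  root=244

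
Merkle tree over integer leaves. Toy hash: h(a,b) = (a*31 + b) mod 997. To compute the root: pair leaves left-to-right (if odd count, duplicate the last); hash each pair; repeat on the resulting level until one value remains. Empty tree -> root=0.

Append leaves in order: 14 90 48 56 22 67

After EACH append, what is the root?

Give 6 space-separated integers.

Answer: 14 524 831 839 681 127

Derivation:
After append 14 (leaves=[14]):
  L0: [14]
  root=14
After append 90 (leaves=[14, 90]):
  L0: [14, 90]
  L1: h(14,90)=(14*31+90)%997=524 -> [524]
  root=524
After append 48 (leaves=[14, 90, 48]):
  L0: [14, 90, 48]
  L1: h(14,90)=(14*31+90)%997=524 h(48,48)=(48*31+48)%997=539 -> [524, 539]
  L2: h(524,539)=(524*31+539)%997=831 -> [831]
  root=831
After append 56 (leaves=[14, 90, 48, 56]):
  L0: [14, 90, 48, 56]
  L1: h(14,90)=(14*31+90)%997=524 h(48,56)=(48*31+56)%997=547 -> [524, 547]
  L2: h(524,547)=(524*31+547)%997=839 -> [839]
  root=839
After append 22 (leaves=[14, 90, 48, 56, 22]):
  L0: [14, 90, 48, 56, 22]
  L1: h(14,90)=(14*31+90)%997=524 h(48,56)=(48*31+56)%997=547 h(22,22)=(22*31+22)%997=704 -> [524, 547, 704]
  L2: h(524,547)=(524*31+547)%997=839 h(704,704)=(704*31+704)%997=594 -> [839, 594]
  L3: h(839,594)=(839*31+594)%997=681 -> [681]
  root=681
After append 67 (leaves=[14, 90, 48, 56, 22, 67]):
  L0: [14, 90, 48, 56, 22, 67]
  L1: h(14,90)=(14*31+90)%997=524 h(48,56)=(48*31+56)%997=547 h(22,67)=(22*31+67)%997=749 -> [524, 547, 749]
  L2: h(524,547)=(524*31+547)%997=839 h(749,749)=(749*31+749)%997=40 -> [839, 40]
  L3: h(839,40)=(839*31+40)%997=127 -> [127]
  root=127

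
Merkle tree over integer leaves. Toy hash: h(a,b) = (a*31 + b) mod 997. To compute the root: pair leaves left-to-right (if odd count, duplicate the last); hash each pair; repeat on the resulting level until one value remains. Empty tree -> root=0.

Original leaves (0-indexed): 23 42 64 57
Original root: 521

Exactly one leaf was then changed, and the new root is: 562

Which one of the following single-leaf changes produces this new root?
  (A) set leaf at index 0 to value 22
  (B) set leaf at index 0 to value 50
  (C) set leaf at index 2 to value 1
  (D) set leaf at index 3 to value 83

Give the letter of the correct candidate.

Original leaves: [23, 42, 64, 57]
Target new root: 562
Try each candidate change and compute the resulting root:
Candidate A: set leaf[0] = 22 -> leaves = [22, 42, 64, 57]
  L0: [22, 42, 64, 57]
  L1: h(22,42)=(22*31+42)%997=724 h(64,57)=(64*31+57)%997=47 -> [724, 47]
  L2: h(724,47)=(724*31+47)%997=557 -> [557]
  root = 557 != target 562
Candidate B: set leaf[0] = 50 -> leaves = [50, 42, 64, 57]
  L0: [50, 42, 64, 57]
  L1: h(50,42)=(50*31+42)%997=595 h(64,57)=(64*31+57)%997=47 -> [595, 47]
  L2: h(595,47)=(595*31+47)%997=546 -> [546]
  root = 546 != target 562
Candidate C: set leaf[2] = 1 -> leaves = [23, 42, 1, 57]
  L0: [23, 42, 1, 57]
  L1: h(23,42)=(23*31+42)%997=755 h(1,57)=(1*31+57)%997=88 -> [755, 88]
  L2: h(755,88)=(755*31+88)%997=562 -> [562]
  root = 562 == target 562  ** MATCH **
Candidate D: set leaf[3] = 83 -> leaves = [23, 42, 64, 83]
  L0: [23, 42, 64, 83]
  L1: h(23,42)=(23*31+42)%997=755 h(64,83)=(64*31+83)%997=73 -> [755, 73]
  L2: h(755,73)=(755*31+73)%997=547 -> [547]
  root = 547 != target 562
Candidate C produces the target root.

Answer: C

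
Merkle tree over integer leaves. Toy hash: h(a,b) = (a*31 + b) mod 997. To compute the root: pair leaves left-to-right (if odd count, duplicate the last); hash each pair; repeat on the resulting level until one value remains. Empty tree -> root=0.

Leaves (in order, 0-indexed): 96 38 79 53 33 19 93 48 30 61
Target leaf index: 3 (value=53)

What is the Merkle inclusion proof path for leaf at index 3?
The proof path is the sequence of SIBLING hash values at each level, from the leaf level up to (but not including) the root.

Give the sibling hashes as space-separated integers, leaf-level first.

Answer: 79 23 338 835

Derivation:
L0 (leaves): [96, 38, 79, 53, 33, 19, 93, 48, 30, 61], target index=3
L1: h(96,38)=(96*31+38)%997=23 [pair 0] h(79,53)=(79*31+53)%997=508 [pair 1] h(33,19)=(33*31+19)%997=45 [pair 2] h(93,48)=(93*31+48)%997=937 [pair 3] h(30,61)=(30*31+61)%997=991 [pair 4] -> [23, 508, 45, 937, 991]
  Sibling for proof at L0: 79
L2: h(23,508)=(23*31+508)%997=224 [pair 0] h(45,937)=(45*31+937)%997=338 [pair 1] h(991,991)=(991*31+991)%997=805 [pair 2] -> [224, 338, 805]
  Sibling for proof at L1: 23
L3: h(224,338)=(224*31+338)%997=303 [pair 0] h(805,805)=(805*31+805)%997=835 [pair 1] -> [303, 835]
  Sibling for proof at L2: 338
L4: h(303,835)=(303*31+835)%997=258 [pair 0] -> [258]
  Sibling for proof at L3: 835
Root: 258
Proof path (sibling hashes from leaf to root): [79, 23, 338, 835]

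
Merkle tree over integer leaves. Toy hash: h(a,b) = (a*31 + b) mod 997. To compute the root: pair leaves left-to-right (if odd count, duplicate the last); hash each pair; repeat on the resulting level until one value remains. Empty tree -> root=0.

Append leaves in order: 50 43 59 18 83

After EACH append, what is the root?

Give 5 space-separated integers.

Answer: 50 596 424 383 156

Derivation:
After append 50 (leaves=[50]):
  L0: [50]
  root=50
After append 43 (leaves=[50, 43]):
  L0: [50, 43]
  L1: h(50,43)=(50*31+43)%997=596 -> [596]
  root=596
After append 59 (leaves=[50, 43, 59]):
  L0: [50, 43, 59]
  L1: h(50,43)=(50*31+43)%997=596 h(59,59)=(59*31+59)%997=891 -> [596, 891]
  L2: h(596,891)=(596*31+891)%997=424 -> [424]
  root=424
After append 18 (leaves=[50, 43, 59, 18]):
  L0: [50, 43, 59, 18]
  L1: h(50,43)=(50*31+43)%997=596 h(59,18)=(59*31+18)%997=850 -> [596, 850]
  L2: h(596,850)=(596*31+850)%997=383 -> [383]
  root=383
After append 83 (leaves=[50, 43, 59, 18, 83]):
  L0: [50, 43, 59, 18, 83]
  L1: h(50,43)=(50*31+43)%997=596 h(59,18)=(59*31+18)%997=850 h(83,83)=(83*31+83)%997=662 -> [596, 850, 662]
  L2: h(596,850)=(596*31+850)%997=383 h(662,662)=(662*31+662)%997=247 -> [383, 247]
  L3: h(383,247)=(383*31+247)%997=156 -> [156]
  root=156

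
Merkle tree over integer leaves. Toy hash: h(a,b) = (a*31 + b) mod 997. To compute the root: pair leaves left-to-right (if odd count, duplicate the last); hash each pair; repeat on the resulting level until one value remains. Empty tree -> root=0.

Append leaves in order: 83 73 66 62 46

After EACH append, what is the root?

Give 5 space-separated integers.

Answer: 83 652 390 386 247

Derivation:
After append 83 (leaves=[83]):
  L0: [83]
  root=83
After append 73 (leaves=[83, 73]):
  L0: [83, 73]
  L1: h(83,73)=(83*31+73)%997=652 -> [652]
  root=652
After append 66 (leaves=[83, 73, 66]):
  L0: [83, 73, 66]
  L1: h(83,73)=(83*31+73)%997=652 h(66,66)=(66*31+66)%997=118 -> [652, 118]
  L2: h(652,118)=(652*31+118)%997=390 -> [390]
  root=390
After append 62 (leaves=[83, 73, 66, 62]):
  L0: [83, 73, 66, 62]
  L1: h(83,73)=(83*31+73)%997=652 h(66,62)=(66*31+62)%997=114 -> [652, 114]
  L2: h(652,114)=(652*31+114)%997=386 -> [386]
  root=386
After append 46 (leaves=[83, 73, 66, 62, 46]):
  L0: [83, 73, 66, 62, 46]
  L1: h(83,73)=(83*31+73)%997=652 h(66,62)=(66*31+62)%997=114 h(46,46)=(46*31+46)%997=475 -> [652, 114, 475]
  L2: h(652,114)=(652*31+114)%997=386 h(475,475)=(475*31+475)%997=245 -> [386, 245]
  L3: h(386,245)=(386*31+245)%997=247 -> [247]
  root=247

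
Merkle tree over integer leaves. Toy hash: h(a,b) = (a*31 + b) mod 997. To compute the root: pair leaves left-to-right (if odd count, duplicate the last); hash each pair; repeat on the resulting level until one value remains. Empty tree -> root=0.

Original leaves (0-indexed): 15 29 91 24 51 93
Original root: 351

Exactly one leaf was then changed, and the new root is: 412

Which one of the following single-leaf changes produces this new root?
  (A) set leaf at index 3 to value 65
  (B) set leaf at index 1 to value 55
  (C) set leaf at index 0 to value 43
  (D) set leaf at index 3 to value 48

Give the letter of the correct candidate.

Answer: B

Derivation:
Original leaves: [15, 29, 91, 24, 51, 93]
Target new root: 412
Try each candidate change and compute the resulting root:
Candidate A: set leaf[3] = 65 -> leaves = [15, 29, 91, 65, 51, 93]
  L0: [15, 29, 91, 65, 51, 93]
  L1: h(15,29)=(15*31+29)%997=494 h(91,65)=(91*31+65)%997=892 h(51,93)=(51*31+93)%997=677 -> [494, 892, 677]
  L2: h(494,892)=(494*31+892)%997=254 h(677,677)=(677*31+677)%997=727 -> [254, 727]
  L3: h(254,727)=(254*31+727)%997=625 -> [625]
  root = 625 != target 412
Candidate B: set leaf[1] = 55 -> leaves = [15, 55, 91, 24, 51, 93]
  L0: [15, 55, 91, 24, 51, 93]
  L1: h(15,55)=(15*31+55)%997=520 h(91,24)=(91*31+24)%997=851 h(51,93)=(51*31+93)%997=677 -> [520, 851, 677]
  L2: h(520,851)=(520*31+851)%997=22 h(677,677)=(677*31+677)%997=727 -> [22, 727]
  L3: h(22,727)=(22*31+727)%997=412 -> [412]
  root = 412 == target 412  ** MATCH **
Candidate C: set leaf[0] = 43 -> leaves = [43, 29, 91, 24, 51, 93]
  L0: [43, 29, 91, 24, 51, 93]
  L1: h(43,29)=(43*31+29)%997=365 h(91,24)=(91*31+24)%997=851 h(51,93)=(51*31+93)%997=677 -> [365, 851, 677]
  L2: h(365,851)=(365*31+851)%997=202 h(677,677)=(677*31+677)%997=727 -> [202, 727]
  L3: h(202,727)=(202*31+727)%997=10 -> [10]
  root = 10 != target 412
Candidate D: set leaf[3] = 48 -> leaves = [15, 29, 91, 48, 51, 93]
  L0: [15, 29, 91, 48, 51, 93]
  L1: h(15,29)=(15*31+29)%997=494 h(91,48)=(91*31+48)%997=875 h(51,93)=(51*31+93)%997=677 -> [494, 875, 677]
  L2: h(494,875)=(494*31+875)%997=237 h(677,677)=(677*31+677)%997=727 -> [237, 727]
  L3: h(237,727)=(237*31+727)%997=98 -> [98]
  root = 98 != target 412
Candidate B produces the target root.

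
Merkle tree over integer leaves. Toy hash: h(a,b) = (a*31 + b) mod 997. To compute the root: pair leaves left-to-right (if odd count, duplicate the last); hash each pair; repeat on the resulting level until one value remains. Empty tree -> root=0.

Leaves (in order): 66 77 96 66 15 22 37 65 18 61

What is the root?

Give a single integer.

L0: [66, 77, 96, 66, 15, 22, 37, 65, 18, 61]
L1: h(66,77)=(66*31+77)%997=129 h(96,66)=(96*31+66)%997=51 h(15,22)=(15*31+22)%997=487 h(37,65)=(37*31+65)%997=215 h(18,61)=(18*31+61)%997=619 -> [129, 51, 487, 215, 619]
L2: h(129,51)=(129*31+51)%997=62 h(487,215)=(487*31+215)%997=357 h(619,619)=(619*31+619)%997=865 -> [62, 357, 865]
L3: h(62,357)=(62*31+357)%997=285 h(865,865)=(865*31+865)%997=761 -> [285, 761]
L4: h(285,761)=(285*31+761)%997=623 -> [623]

Answer: 623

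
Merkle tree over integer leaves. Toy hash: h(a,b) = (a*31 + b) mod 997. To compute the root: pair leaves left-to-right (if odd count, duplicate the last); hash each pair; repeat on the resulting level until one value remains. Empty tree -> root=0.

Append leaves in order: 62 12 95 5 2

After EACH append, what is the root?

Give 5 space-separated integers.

After append 62 (leaves=[62]):
  L0: [62]
  root=62
After append 12 (leaves=[62, 12]):
  L0: [62, 12]
  L1: h(62,12)=(62*31+12)%997=937 -> [937]
  root=937
After append 95 (leaves=[62, 12, 95]):
  L0: [62, 12, 95]
  L1: h(62,12)=(62*31+12)%997=937 h(95,95)=(95*31+95)%997=49 -> [937, 49]
  L2: h(937,49)=(937*31+49)%997=183 -> [183]
  root=183
After append 5 (leaves=[62, 12, 95, 5]):
  L0: [62, 12, 95, 5]
  L1: h(62,12)=(62*31+12)%997=937 h(95,5)=(95*31+5)%997=956 -> [937, 956]
  L2: h(937,956)=(937*31+956)%997=93 -> [93]
  root=93
After append 2 (leaves=[62, 12, 95, 5, 2]):
  L0: [62, 12, 95, 5, 2]
  L1: h(62,12)=(62*31+12)%997=937 h(95,5)=(95*31+5)%997=956 h(2,2)=(2*31+2)%997=64 -> [937, 956, 64]
  L2: h(937,956)=(937*31+956)%997=93 h(64,64)=(64*31+64)%997=54 -> [93, 54]
  L3: h(93,54)=(93*31+54)%997=943 -> [943]
  root=943

Answer: 62 937 183 93 943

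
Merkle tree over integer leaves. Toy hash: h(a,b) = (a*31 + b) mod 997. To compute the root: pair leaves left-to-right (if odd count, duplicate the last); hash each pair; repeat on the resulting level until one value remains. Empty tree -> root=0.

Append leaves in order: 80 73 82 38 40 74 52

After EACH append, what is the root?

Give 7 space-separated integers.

After append 80 (leaves=[80]):
  L0: [80]
  root=80
After append 73 (leaves=[80, 73]):
  L0: [80, 73]
  L1: h(80,73)=(80*31+73)%997=559 -> [559]
  root=559
After append 82 (leaves=[80, 73, 82]):
  L0: [80, 73, 82]
  L1: h(80,73)=(80*31+73)%997=559 h(82,82)=(82*31+82)%997=630 -> [559, 630]
  L2: h(559,630)=(559*31+630)%997=13 -> [13]
  root=13
After append 38 (leaves=[80, 73, 82, 38]):
  L0: [80, 73, 82, 38]
  L1: h(80,73)=(80*31+73)%997=559 h(82,38)=(82*31+38)%997=586 -> [559, 586]
  L2: h(559,586)=(559*31+586)%997=966 -> [966]
  root=966
After append 40 (leaves=[80, 73, 82, 38, 40]):
  L0: [80, 73, 82, 38, 40]
  L1: h(80,73)=(80*31+73)%997=559 h(82,38)=(82*31+38)%997=586 h(40,40)=(40*31+40)%997=283 -> [559, 586, 283]
  L2: h(559,586)=(559*31+586)%997=966 h(283,283)=(283*31+283)%997=83 -> [966, 83]
  L3: h(966,83)=(966*31+83)%997=119 -> [119]
  root=119
After append 74 (leaves=[80, 73, 82, 38, 40, 74]):
  L0: [80, 73, 82, 38, 40, 74]
  L1: h(80,73)=(80*31+73)%997=559 h(82,38)=(82*31+38)%997=586 h(40,74)=(40*31+74)%997=317 -> [559, 586, 317]
  L2: h(559,586)=(559*31+586)%997=966 h(317,317)=(317*31+317)%997=174 -> [966, 174]
  L3: h(966,174)=(966*31+174)%997=210 -> [210]
  root=210
After append 52 (leaves=[80, 73, 82, 38, 40, 74, 52]):
  L0: [80, 73, 82, 38, 40, 74, 52]
  L1: h(80,73)=(80*31+73)%997=559 h(82,38)=(82*31+38)%997=586 h(40,74)=(40*31+74)%997=317 h(52,52)=(52*31+52)%997=667 -> [559, 586, 317, 667]
  L2: h(559,586)=(559*31+586)%997=966 h(317,667)=(317*31+667)%997=524 -> [966, 524]
  L3: h(966,524)=(966*31+524)%997=560 -> [560]
  root=560

Answer: 80 559 13 966 119 210 560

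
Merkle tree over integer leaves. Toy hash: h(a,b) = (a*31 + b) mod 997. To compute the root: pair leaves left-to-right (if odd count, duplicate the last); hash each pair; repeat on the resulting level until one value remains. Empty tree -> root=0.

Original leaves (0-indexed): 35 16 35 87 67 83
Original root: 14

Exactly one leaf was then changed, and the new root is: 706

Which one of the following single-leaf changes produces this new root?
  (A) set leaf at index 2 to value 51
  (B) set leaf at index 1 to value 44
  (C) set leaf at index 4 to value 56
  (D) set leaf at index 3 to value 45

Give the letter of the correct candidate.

Original leaves: [35, 16, 35, 87, 67, 83]
Target new root: 706
Try each candidate change and compute the resulting root:
Candidate A: set leaf[2] = 51 -> leaves = [35, 16, 51, 87, 67, 83]
  L0: [35, 16, 51, 87, 67, 83]
  L1: h(35,16)=(35*31+16)%997=104 h(51,87)=(51*31+87)%997=671 h(67,83)=(67*31+83)%997=166 -> [104, 671, 166]
  L2: h(104,671)=(104*31+671)%997=904 h(166,166)=(166*31+166)%997=327 -> [904, 327]
  L3: h(904,327)=(904*31+327)%997=435 -> [435]
  root = 435 != target 706
Candidate B: set leaf[1] = 44 -> leaves = [35, 44, 35, 87, 67, 83]
  L0: [35, 44, 35, 87, 67, 83]
  L1: h(35,44)=(35*31+44)%997=132 h(35,87)=(35*31+87)%997=175 h(67,83)=(67*31+83)%997=166 -> [132, 175, 166]
  L2: h(132,175)=(132*31+175)%997=279 h(166,166)=(166*31+166)%997=327 -> [279, 327]
  L3: h(279,327)=(279*31+327)%997=3 -> [3]
  root = 3 != target 706
Candidate C: set leaf[4] = 56 -> leaves = [35, 16, 35, 87, 56, 83]
  L0: [35, 16, 35, 87, 56, 83]
  L1: h(35,16)=(35*31+16)%997=104 h(35,87)=(35*31+87)%997=175 h(56,83)=(56*31+83)%997=822 -> [104, 175, 822]
  L2: h(104,175)=(104*31+175)%997=408 h(822,822)=(822*31+822)%997=382 -> [408, 382]
  L3: h(408,382)=(408*31+382)%997=69 -> [69]
  root = 69 != target 706
Candidate D: set leaf[3] = 45 -> leaves = [35, 16, 35, 45, 67, 83]
  L0: [35, 16, 35, 45, 67, 83]
  L1: h(35,16)=(35*31+16)%997=104 h(35,45)=(35*31+45)%997=133 h(67,83)=(67*31+83)%997=166 -> [104, 133, 166]
  L2: h(104,133)=(104*31+133)%997=366 h(166,166)=(166*31+166)%997=327 -> [366, 327]
  L3: h(366,327)=(366*31+327)%997=706 -> [706]
  root = 706 == target 706  ** MATCH **
Candidate D produces the target root.

Answer: D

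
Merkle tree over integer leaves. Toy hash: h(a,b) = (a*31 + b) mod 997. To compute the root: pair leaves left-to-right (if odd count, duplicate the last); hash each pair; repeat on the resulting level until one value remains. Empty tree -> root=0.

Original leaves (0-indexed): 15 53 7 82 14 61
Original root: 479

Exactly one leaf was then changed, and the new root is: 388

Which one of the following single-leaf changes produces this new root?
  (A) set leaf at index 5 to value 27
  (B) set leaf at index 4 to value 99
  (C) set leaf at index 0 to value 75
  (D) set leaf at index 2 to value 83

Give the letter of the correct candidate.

Answer: A

Derivation:
Original leaves: [15, 53, 7, 82, 14, 61]
Target new root: 388
Try each candidate change and compute the resulting root:
Candidate A: set leaf[5] = 27 -> leaves = [15, 53, 7, 82, 14, 27]
  L0: [15, 53, 7, 82, 14, 27]
  L1: h(15,53)=(15*31+53)%997=518 h(7,82)=(7*31+82)%997=299 h(14,27)=(14*31+27)%997=461 -> [518, 299, 461]
  L2: h(518,299)=(518*31+299)%997=405 h(461,461)=(461*31+461)%997=794 -> [405, 794]
  L3: h(405,794)=(405*31+794)%997=388 -> [388]
  root = 388 == target 388  ** MATCH **
Candidate B: set leaf[4] = 99 -> leaves = [15, 53, 7, 82, 99, 61]
  L0: [15, 53, 7, 82, 99, 61]
  L1: h(15,53)=(15*31+53)%997=518 h(7,82)=(7*31+82)%997=299 h(99,61)=(99*31+61)%997=139 -> [518, 299, 139]
  L2: h(518,299)=(518*31+299)%997=405 h(139,139)=(139*31+139)%997=460 -> [405, 460]
  L3: h(405,460)=(405*31+460)%997=54 -> [54]
  root = 54 != target 388
Candidate C: set leaf[0] = 75 -> leaves = [75, 53, 7, 82, 14, 61]
  L0: [75, 53, 7, 82, 14, 61]
  L1: h(75,53)=(75*31+53)%997=384 h(7,82)=(7*31+82)%997=299 h(14,61)=(14*31+61)%997=495 -> [384, 299, 495]
  L2: h(384,299)=(384*31+299)%997=239 h(495,495)=(495*31+495)%997=885 -> [239, 885]
  L3: h(239,885)=(239*31+885)%997=318 -> [318]
  root = 318 != target 388
Candidate D: set leaf[2] = 83 -> leaves = [15, 53, 83, 82, 14, 61]
  L0: [15, 53, 83, 82, 14, 61]
  L1: h(15,53)=(15*31+53)%997=518 h(83,82)=(83*31+82)%997=661 h(14,61)=(14*31+61)%997=495 -> [518, 661, 495]
  L2: h(518,661)=(518*31+661)%997=767 h(495,495)=(495*31+495)%997=885 -> [767, 885]
  L3: h(767,885)=(767*31+885)%997=734 -> [734]
  root = 734 != target 388
Candidate A produces the target root.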